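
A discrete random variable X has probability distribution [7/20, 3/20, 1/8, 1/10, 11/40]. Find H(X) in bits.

H(X) = -Σ p(x) log₂ p(x)
  -7/20 × log₂(7/20) = 0.5301
  -3/20 × log₂(3/20) = 0.4105
  -1/8 × log₂(1/8) = 0.3750
  -1/10 × log₂(1/10) = 0.3322
  -11/40 × log₂(11/40) = 0.5122
H(X) = 2.1600 bits


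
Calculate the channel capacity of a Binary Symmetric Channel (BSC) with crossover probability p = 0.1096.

For BSC with error probability p:
C = 1 - H(p) where H(p) is binary entropy
H(0.1096) = -0.1096 × log₂(0.1096) - 0.8904 × log₂(0.8904)
H(p) = 0.4987
C = 1 - 0.4987 = 0.5013 bits/use


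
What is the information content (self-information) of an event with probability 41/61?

Information content I(x) = -log₂(p(x))
I = -log₂(41/61) = -log₂(0.6721)
I = 0.5732 bits


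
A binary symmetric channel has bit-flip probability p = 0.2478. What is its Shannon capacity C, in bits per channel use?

For BSC with error probability p:
C = 1 - H(p) where H(p) is binary entropy
H(0.2478) = -0.2478 × log₂(0.2478) - 0.7522 × log₂(0.7522)
H(p) = 0.8078
C = 1 - 0.8078 = 0.1922 bits/use


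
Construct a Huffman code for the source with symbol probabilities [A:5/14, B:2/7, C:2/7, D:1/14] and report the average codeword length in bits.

Huffman tree construction:
Combine smallest probabilities repeatedly
Resulting codes:
  A: 11 (length 2)
  B: 01 (length 2)
  C: 10 (length 2)
  D: 00 (length 2)
Average length = Σ p(s) × length(s) = 2.0000 bits


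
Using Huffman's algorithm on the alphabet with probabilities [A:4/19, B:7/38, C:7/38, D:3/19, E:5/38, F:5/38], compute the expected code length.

Huffman tree construction:
Combine smallest probabilities repeatedly
Resulting codes:
  A: 01 (length 2)
  B: 111 (length 3)
  C: 00 (length 2)
  D: 110 (length 3)
  E: 100 (length 3)
  F: 101 (length 3)
Average length = Σ p(s) × length(s) = 2.6053 bits


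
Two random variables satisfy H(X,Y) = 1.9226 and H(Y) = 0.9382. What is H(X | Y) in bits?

Chain rule: H(X,Y) = H(X|Y) + H(Y)
H(X|Y) = H(X,Y) - H(Y) = 1.9226 - 0.9382 = 0.9844 bits


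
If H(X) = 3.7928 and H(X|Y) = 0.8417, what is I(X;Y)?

I(X;Y) = H(X) - H(X|Y)
I(X;Y) = 3.7928 - 0.8417 = 2.9511 bits


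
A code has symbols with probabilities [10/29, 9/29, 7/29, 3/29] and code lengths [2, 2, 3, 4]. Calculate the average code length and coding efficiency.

Average length L = Σ p_i × l_i = 2.4483 bits
Entropy H = 1.8871 bits
Efficiency η = H/L × 100% = 77.08%


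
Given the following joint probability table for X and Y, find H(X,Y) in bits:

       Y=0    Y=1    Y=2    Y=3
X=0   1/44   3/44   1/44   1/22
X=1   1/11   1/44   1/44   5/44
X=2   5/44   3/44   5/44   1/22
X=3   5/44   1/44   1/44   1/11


H(X,Y) = -Σ p(x,y) log₂ p(x,y)
  p(0,0)=1/44: -0.0227 × log₂(0.0227) = 0.1241
  p(0,1)=3/44: -0.0682 × log₂(0.0682) = 0.2642
  p(0,2)=1/44: -0.0227 × log₂(0.0227) = 0.1241
  p(0,3)=1/22: -0.0455 × log₂(0.0455) = 0.2027
  p(1,0)=1/11: -0.0909 × log₂(0.0909) = 0.3145
  p(1,1)=1/44: -0.0227 × log₂(0.0227) = 0.1241
  p(1,2)=1/44: -0.0227 × log₂(0.0227) = 0.1241
  p(1,3)=5/44: -0.1136 × log₂(0.1136) = 0.3565
  p(2,0)=5/44: -0.1136 × log₂(0.1136) = 0.3565
  p(2,1)=3/44: -0.0682 × log₂(0.0682) = 0.2642
  p(2,2)=5/44: -0.1136 × log₂(0.1136) = 0.3565
  p(2,3)=1/22: -0.0455 × log₂(0.0455) = 0.2027
  p(3,0)=5/44: -0.1136 × log₂(0.1136) = 0.3565
  p(3,1)=1/44: -0.0227 × log₂(0.0227) = 0.1241
  p(3,2)=1/44: -0.0227 × log₂(0.0227) = 0.1241
  p(3,3)=1/11: -0.0909 × log₂(0.0909) = 0.3145
H(X,Y) = 3.7333 bits


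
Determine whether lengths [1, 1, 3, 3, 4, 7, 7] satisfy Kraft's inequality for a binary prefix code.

Kraft inequality: Σ 2^(-l_i) ≤ 1 for prefix-free code
Calculating: 2^(-1) + 2^(-1) + 2^(-3) + 2^(-3) + 2^(-4) + 2^(-7) + 2^(-7)
= 0.5 + 0.5 + 0.125 + 0.125 + 0.0625 + 0.0078125 + 0.0078125
= 1.3281
Since 1.3281 > 1, prefix-free code does not exist


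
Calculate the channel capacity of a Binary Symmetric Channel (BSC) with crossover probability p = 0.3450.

For BSC with error probability p:
C = 1 - H(p) where H(p) is binary entropy
H(0.3450) = -0.3450 × log₂(0.3450) - 0.6550 × log₂(0.6550)
H(p) = 0.9295
C = 1 - 0.9295 = 0.0705 bits/use


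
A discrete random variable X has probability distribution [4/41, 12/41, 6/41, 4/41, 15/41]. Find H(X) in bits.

H(X) = -Σ p(x) log₂ p(x)
  -4/41 × log₂(4/41) = 0.3276
  -12/41 × log₂(12/41) = 0.5188
  -6/41 × log₂(6/41) = 0.4057
  -4/41 × log₂(4/41) = 0.3276
  -15/41 × log₂(15/41) = 0.5307
H(X) = 2.1104 bits


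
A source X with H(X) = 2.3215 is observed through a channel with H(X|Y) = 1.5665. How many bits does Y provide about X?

I(X;Y) = H(X) - H(X|Y)
I(X;Y) = 2.3215 - 1.5665 = 0.755 bits


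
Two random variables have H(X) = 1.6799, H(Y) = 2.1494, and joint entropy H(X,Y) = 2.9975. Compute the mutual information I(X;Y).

I(X;Y) = H(X) + H(Y) - H(X,Y)
I(X;Y) = 1.6799 + 2.1494 - 2.9975 = 0.8318 bits


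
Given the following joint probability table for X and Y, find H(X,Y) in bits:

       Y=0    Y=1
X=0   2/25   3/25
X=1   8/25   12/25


H(X,Y) = -Σ p(x,y) log₂ p(x,y)
  p(0,0)=2/25: -0.0800 × log₂(0.0800) = 0.2915
  p(0,1)=3/25: -0.1200 × log₂(0.1200) = 0.3671
  p(1,0)=8/25: -0.3200 × log₂(0.3200) = 0.5260
  p(1,1)=12/25: -0.4800 × log₂(0.4800) = 0.5083
H(X,Y) = 1.6929 bits


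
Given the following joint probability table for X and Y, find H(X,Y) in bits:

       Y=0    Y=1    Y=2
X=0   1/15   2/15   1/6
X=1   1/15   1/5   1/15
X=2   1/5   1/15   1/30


H(X,Y) = -Σ p(x,y) log₂ p(x,y)
  p(0,0)=1/15: -0.0667 × log₂(0.0667) = 0.2605
  p(0,1)=2/15: -0.1333 × log₂(0.1333) = 0.3876
  p(0,2)=1/6: -0.1667 × log₂(0.1667) = 0.4308
  p(1,0)=1/15: -0.0667 × log₂(0.0667) = 0.2605
  p(1,1)=1/5: -0.2000 × log₂(0.2000) = 0.4644
  p(1,2)=1/15: -0.0667 × log₂(0.0667) = 0.2605
  p(2,0)=1/5: -0.2000 × log₂(0.2000) = 0.4644
  p(2,1)=1/15: -0.0667 × log₂(0.0667) = 0.2605
  p(2,2)=1/30: -0.0333 × log₂(0.0333) = 0.1636
H(X,Y) = 2.9526 bits


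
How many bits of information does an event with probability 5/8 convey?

Information content I(x) = -log₂(p(x))
I = -log₂(5/8) = -log₂(0.6250)
I = 0.6781 bits


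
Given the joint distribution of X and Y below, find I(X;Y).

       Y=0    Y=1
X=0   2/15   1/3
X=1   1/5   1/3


H(X) = 0.9968, H(Y) = 0.9183, H(X,Y) = 1.9086
I(X;Y) = H(X) + H(Y) - H(X,Y) = 0.0065 bits


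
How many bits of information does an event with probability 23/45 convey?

Information content I(x) = -log₂(p(x))
I = -log₂(23/45) = -log₂(0.5111)
I = 0.9683 bits


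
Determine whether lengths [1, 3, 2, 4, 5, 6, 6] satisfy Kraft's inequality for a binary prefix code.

Kraft inequality: Σ 2^(-l_i) ≤ 1 for prefix-free code
Calculating: 2^(-1) + 2^(-3) + 2^(-2) + 2^(-4) + 2^(-5) + 2^(-6) + 2^(-6)
= 0.5 + 0.125 + 0.25 + 0.0625 + 0.03125 + 0.015625 + 0.015625
= 1.0000
Since 1.0000 ≤ 1, prefix-free code exists


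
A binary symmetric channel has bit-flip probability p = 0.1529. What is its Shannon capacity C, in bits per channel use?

For BSC with error probability p:
C = 1 - H(p) where H(p) is binary entropy
H(0.1529) = -0.1529 × log₂(0.1529) - 0.8471 × log₂(0.8471)
H(p) = 0.6171
C = 1 - 0.6171 = 0.3829 bits/use


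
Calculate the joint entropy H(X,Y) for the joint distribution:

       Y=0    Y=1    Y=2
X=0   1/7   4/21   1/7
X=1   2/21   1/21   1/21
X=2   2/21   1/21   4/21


H(X,Y) = -Σ p(x,y) log₂ p(x,y)
  p(0,0)=1/7: -0.1429 × log₂(0.1429) = 0.4011
  p(0,1)=4/21: -0.1905 × log₂(0.1905) = 0.4557
  p(0,2)=1/7: -0.1429 × log₂(0.1429) = 0.4011
  p(1,0)=2/21: -0.0952 × log₂(0.0952) = 0.3231
  p(1,1)=1/21: -0.0476 × log₂(0.0476) = 0.2092
  p(1,2)=1/21: -0.0476 × log₂(0.0476) = 0.2092
  p(2,0)=2/21: -0.0952 × log₂(0.0952) = 0.3231
  p(2,1)=1/21: -0.0476 × log₂(0.0476) = 0.2092
  p(2,2)=4/21: -0.1905 × log₂(0.1905) = 0.4557
H(X,Y) = 2.9871 bits


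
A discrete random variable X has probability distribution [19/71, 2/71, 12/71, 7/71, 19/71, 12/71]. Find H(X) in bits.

H(X) = -Σ p(x) log₂ p(x)
  -19/71 × log₂(19/71) = 0.5089
  -2/71 × log₂(2/71) = 0.1451
  -12/71 × log₂(12/71) = 0.4335
  -7/71 × log₂(7/71) = 0.3295
  -19/71 × log₂(19/71) = 0.5089
  -12/71 × log₂(12/71) = 0.4335
H(X) = 2.3594 bits


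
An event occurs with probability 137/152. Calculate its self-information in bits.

Information content I(x) = -log₂(p(x))
I = -log₂(137/152) = -log₂(0.9013)
I = 0.1499 bits


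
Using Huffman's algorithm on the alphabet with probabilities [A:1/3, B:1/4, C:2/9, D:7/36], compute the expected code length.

Huffman tree construction:
Combine smallest probabilities repeatedly
Resulting codes:
  A: 11 (length 2)
  B: 10 (length 2)
  C: 01 (length 2)
  D: 00 (length 2)
Average length = Σ p(s) × length(s) = 2.0000 bits


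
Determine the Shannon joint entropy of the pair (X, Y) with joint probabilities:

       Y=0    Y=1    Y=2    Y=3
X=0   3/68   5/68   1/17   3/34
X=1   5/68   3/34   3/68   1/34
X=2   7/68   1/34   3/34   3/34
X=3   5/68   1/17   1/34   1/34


H(X,Y) = -Σ p(x,y) log₂ p(x,y)
  p(0,0)=3/68: -0.0441 × log₂(0.0441) = 0.1986
  p(0,1)=5/68: -0.0735 × log₂(0.0735) = 0.2769
  p(0,2)=1/17: -0.0588 × log₂(0.0588) = 0.2404
  p(0,3)=3/34: -0.0882 × log₂(0.0882) = 0.3090
  p(1,0)=5/68: -0.0735 × log₂(0.0735) = 0.2769
  p(1,1)=3/34: -0.0882 × log₂(0.0882) = 0.3090
  p(1,2)=3/68: -0.0441 × log₂(0.0441) = 0.1986
  p(1,3)=1/34: -0.0294 × log₂(0.0294) = 0.1496
  p(2,0)=7/68: -0.1029 × log₂(0.1029) = 0.3377
  p(2,1)=1/34: -0.0294 × log₂(0.0294) = 0.1496
  p(2,2)=3/34: -0.0882 × log₂(0.0882) = 0.3090
  p(2,3)=3/34: -0.0882 × log₂(0.0882) = 0.3090
  p(3,0)=5/68: -0.0735 × log₂(0.0735) = 0.2769
  p(3,1)=1/17: -0.0588 × log₂(0.0588) = 0.2404
  p(3,2)=1/34: -0.0294 × log₂(0.0294) = 0.1496
  p(3,3)=1/34: -0.0294 × log₂(0.0294) = 0.1496
H(X,Y) = 3.8811 bits


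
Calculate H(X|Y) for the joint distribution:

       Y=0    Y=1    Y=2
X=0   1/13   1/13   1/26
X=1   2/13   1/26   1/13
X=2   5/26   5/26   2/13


H(X|Y) = Σ_y p(y) H(X|Y=y)
  p(Y=0) = 11/26, H(X|Y=0) = 1.4949
  p(Y=1) = 4/13, H(X|Y=1) = 1.2988
  p(Y=2) = 7/26, H(X|Y=2) = 1.3788
H(X|Y) = 0.4231×1.4949 + 0.3077×1.2988 + 0.2692×1.3788 = 1.4033 bits


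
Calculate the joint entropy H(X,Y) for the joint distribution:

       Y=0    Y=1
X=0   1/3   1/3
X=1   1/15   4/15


H(X,Y) = -Σ p(x,y) log₂ p(x,y)
  p(0,0)=1/3: -0.3333 × log₂(0.3333) = 0.5283
  p(0,1)=1/3: -0.3333 × log₂(0.3333) = 0.5283
  p(1,0)=1/15: -0.0667 × log₂(0.0667) = 0.2605
  p(1,1)=4/15: -0.2667 × log₂(0.2667) = 0.5085
H(X,Y) = 1.8256 bits


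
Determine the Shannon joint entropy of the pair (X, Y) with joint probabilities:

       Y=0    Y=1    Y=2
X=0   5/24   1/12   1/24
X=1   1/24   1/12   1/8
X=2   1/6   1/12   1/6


H(X,Y) = -Σ p(x,y) log₂ p(x,y)
  p(0,0)=5/24: -0.2083 × log₂(0.2083) = 0.4715
  p(0,1)=1/12: -0.0833 × log₂(0.0833) = 0.2987
  p(0,2)=1/24: -0.0417 × log₂(0.0417) = 0.1910
  p(1,0)=1/24: -0.0417 × log₂(0.0417) = 0.1910
  p(1,1)=1/12: -0.0833 × log₂(0.0833) = 0.2987
  p(1,2)=1/8: -0.1250 × log₂(0.1250) = 0.3750
  p(2,0)=1/6: -0.1667 × log₂(0.1667) = 0.4308
  p(2,1)=1/12: -0.0833 × log₂(0.0833) = 0.2987
  p(2,2)=1/6: -0.1667 × log₂(0.1667) = 0.4308
H(X,Y) = 2.9864 bits


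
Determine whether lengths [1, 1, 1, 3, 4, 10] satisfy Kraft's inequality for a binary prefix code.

Kraft inequality: Σ 2^(-l_i) ≤ 1 for prefix-free code
Calculating: 2^(-1) + 2^(-1) + 2^(-1) + 2^(-3) + 2^(-4) + 2^(-10)
= 0.5 + 0.5 + 0.5 + 0.125 + 0.0625 + 0.0009765625
= 1.6885
Since 1.6885 > 1, prefix-free code does not exist


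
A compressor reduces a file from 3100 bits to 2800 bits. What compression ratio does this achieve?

Compression ratio = Original / Compressed
= 3100 / 2800 = 1.11:1


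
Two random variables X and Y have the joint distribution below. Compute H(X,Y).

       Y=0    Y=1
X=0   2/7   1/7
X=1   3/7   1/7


H(X,Y) = -Σ p(x,y) log₂ p(x,y)
  p(0,0)=2/7: -0.2857 × log₂(0.2857) = 0.5164
  p(0,1)=1/7: -0.1429 × log₂(0.1429) = 0.4011
  p(1,0)=3/7: -0.4286 × log₂(0.4286) = 0.5239
  p(1,1)=1/7: -0.1429 × log₂(0.1429) = 0.4011
H(X,Y) = 1.8424 bits


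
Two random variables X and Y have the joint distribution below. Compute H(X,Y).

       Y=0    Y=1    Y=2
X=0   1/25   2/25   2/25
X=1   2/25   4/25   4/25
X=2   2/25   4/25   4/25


H(X,Y) = -Σ p(x,y) log₂ p(x,y)
  p(0,0)=1/25: -0.0400 × log₂(0.0400) = 0.1858
  p(0,1)=2/25: -0.0800 × log₂(0.0800) = 0.2915
  p(0,2)=2/25: -0.0800 × log₂(0.0800) = 0.2915
  p(1,0)=2/25: -0.0800 × log₂(0.0800) = 0.2915
  p(1,1)=4/25: -0.1600 × log₂(0.1600) = 0.4230
  p(1,2)=4/25: -0.1600 × log₂(0.1600) = 0.4230
  p(2,0)=2/25: -0.0800 × log₂(0.0800) = 0.2915
  p(2,1)=4/25: -0.1600 × log₂(0.1600) = 0.4230
  p(2,2)=4/25: -0.1600 × log₂(0.1600) = 0.4230
H(X,Y) = 3.0439 bits


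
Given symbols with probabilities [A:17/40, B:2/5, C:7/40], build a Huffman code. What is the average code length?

Huffman tree construction:
Combine smallest probabilities repeatedly
Resulting codes:
  A: 0 (length 1)
  B: 11 (length 2)
  C: 10 (length 2)
Average length = Σ p(s) × length(s) = 1.5750 bits


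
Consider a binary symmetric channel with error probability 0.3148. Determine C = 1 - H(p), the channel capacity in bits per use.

For BSC with error probability p:
C = 1 - H(p) where H(p) is binary entropy
H(0.3148) = -0.3148 × log₂(0.3148) - 0.6852 × log₂(0.6852)
H(p) = 0.8986
C = 1 - 0.8986 = 0.1014 bits/use


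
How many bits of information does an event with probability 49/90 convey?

Information content I(x) = -log₂(p(x))
I = -log₂(49/90) = -log₂(0.5444)
I = 0.8771 bits


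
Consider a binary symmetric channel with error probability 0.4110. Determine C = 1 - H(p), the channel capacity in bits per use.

For BSC with error probability p:
C = 1 - H(p) where H(p) is binary entropy
H(0.4110) = -0.4110 × log₂(0.4110) - 0.5890 × log₂(0.5890)
H(p) = 0.9770
C = 1 - 0.9770 = 0.0230 bits/use


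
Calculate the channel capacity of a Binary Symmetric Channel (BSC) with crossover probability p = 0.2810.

For BSC with error probability p:
C = 1 - H(p) where H(p) is binary entropy
H(0.2810) = -0.2810 × log₂(0.2810) - 0.7190 × log₂(0.7190)
H(p) = 0.8568
C = 1 - 0.8568 = 0.1432 bits/use


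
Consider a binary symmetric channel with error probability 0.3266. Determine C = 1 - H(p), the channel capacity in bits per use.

For BSC with error probability p:
C = 1 - H(p) where H(p) is binary entropy
H(0.3266) = -0.3266 × log₂(0.3266) - 0.6734 × log₂(0.6734)
H(p) = 0.9114
C = 1 - 0.9114 = 0.0886 bits/use


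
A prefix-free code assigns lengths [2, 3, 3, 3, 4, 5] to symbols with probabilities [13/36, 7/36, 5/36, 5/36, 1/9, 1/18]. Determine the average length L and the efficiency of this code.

Average length L = Σ p_i × l_i = 2.8611 bits
Entropy H = 2.3650 bits
Efficiency η = H/L × 100% = 82.66%


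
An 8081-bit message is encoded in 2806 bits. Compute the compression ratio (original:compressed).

Compression ratio = Original / Compressed
= 8081 / 2806 = 2.88:1


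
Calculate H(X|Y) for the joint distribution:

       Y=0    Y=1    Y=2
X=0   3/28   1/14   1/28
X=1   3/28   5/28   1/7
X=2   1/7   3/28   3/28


H(X|Y) = Σ_y p(y) H(X|Y=y)
  p(Y=0) = 5/14, H(X|Y=0) = 1.5710
  p(Y=1) = 5/14, H(X|Y=1) = 1.4855
  p(Y=2) = 2/7, H(X|Y=2) = 1.4056
H(X|Y) = 0.3571×1.5710 + 0.3571×1.4855 + 0.2857×1.4056 = 1.4932 bits


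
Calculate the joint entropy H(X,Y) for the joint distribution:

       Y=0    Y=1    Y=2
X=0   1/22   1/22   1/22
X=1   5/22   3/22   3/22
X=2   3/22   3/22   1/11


H(X,Y) = -Σ p(x,y) log₂ p(x,y)
  p(0,0)=1/22: -0.0455 × log₂(0.0455) = 0.2027
  p(0,1)=1/22: -0.0455 × log₂(0.0455) = 0.2027
  p(0,2)=1/22: -0.0455 × log₂(0.0455) = 0.2027
  p(1,0)=5/22: -0.2273 × log₂(0.2273) = 0.4858
  p(1,1)=3/22: -0.1364 × log₂(0.1364) = 0.3920
  p(1,2)=3/22: -0.1364 × log₂(0.1364) = 0.3920
  p(2,0)=3/22: -0.1364 × log₂(0.1364) = 0.3920
  p(2,1)=3/22: -0.1364 × log₂(0.1364) = 0.3920
  p(2,2)=1/11: -0.0909 × log₂(0.0909) = 0.3145
H(X,Y) = 2.9763 bits


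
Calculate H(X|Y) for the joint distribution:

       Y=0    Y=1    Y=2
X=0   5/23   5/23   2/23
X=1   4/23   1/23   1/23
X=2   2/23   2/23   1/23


H(X|Y) = Σ_y p(y) H(X|Y=y)
  p(Y=0) = 11/23, H(X|Y=0) = 1.4949
  p(Y=1) = 8/23, H(X|Y=1) = 1.2988
  p(Y=2) = 4/23, H(X|Y=2) = 1.5000
H(X|Y) = 0.4783×1.4949 + 0.3478×1.2988 + 0.1739×1.5000 = 1.4276 bits


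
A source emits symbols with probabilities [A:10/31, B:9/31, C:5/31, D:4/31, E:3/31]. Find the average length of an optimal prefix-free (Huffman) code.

Huffman tree construction:
Combine smallest probabilities repeatedly
Resulting codes:
  A: 11 (length 2)
  B: 10 (length 2)
  C: 00 (length 2)
  D: 011 (length 3)
  E: 010 (length 3)
Average length = Σ p(s) × length(s) = 2.2258 bits


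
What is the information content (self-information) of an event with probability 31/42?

Information content I(x) = -log₂(p(x))
I = -log₂(31/42) = -log₂(0.7381)
I = 0.4381 bits


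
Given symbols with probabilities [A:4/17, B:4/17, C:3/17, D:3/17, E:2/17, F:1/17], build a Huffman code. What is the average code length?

Huffman tree construction:
Combine smallest probabilities repeatedly
Resulting codes:
  A: 01 (length 2)
  B: 10 (length 2)
  C: 110 (length 3)
  D: 111 (length 3)
  E: 001 (length 3)
  F: 000 (length 3)
Average length = Σ p(s) × length(s) = 2.5294 bits


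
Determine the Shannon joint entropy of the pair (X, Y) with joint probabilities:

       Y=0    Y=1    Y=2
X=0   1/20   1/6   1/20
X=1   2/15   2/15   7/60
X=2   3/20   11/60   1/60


H(X,Y) = -Σ p(x,y) log₂ p(x,y)
  p(0,0)=1/20: -0.0500 × log₂(0.0500) = 0.2161
  p(0,1)=1/6: -0.1667 × log₂(0.1667) = 0.4308
  p(0,2)=1/20: -0.0500 × log₂(0.0500) = 0.2161
  p(1,0)=2/15: -0.1333 × log₂(0.1333) = 0.3876
  p(1,1)=2/15: -0.1333 × log₂(0.1333) = 0.3876
  p(1,2)=7/60: -0.1167 × log₂(0.1167) = 0.3616
  p(2,0)=3/20: -0.1500 × log₂(0.1500) = 0.4105
  p(2,1)=11/60: -0.1833 × log₂(0.1833) = 0.4487
  p(2,2)=1/60: -0.0167 × log₂(0.0167) = 0.0984
H(X,Y) = 2.9575 bits


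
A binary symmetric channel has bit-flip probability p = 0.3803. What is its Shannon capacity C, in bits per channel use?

For BSC with error probability p:
C = 1 - H(p) where H(p) is binary entropy
H(0.3803) = -0.3803 × log₂(0.3803) - 0.6197 × log₂(0.6197)
H(p) = 0.9583
C = 1 - 0.9583 = 0.0417 bits/use


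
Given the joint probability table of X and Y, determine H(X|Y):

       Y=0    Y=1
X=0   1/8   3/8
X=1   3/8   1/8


H(X|Y) = Σ_y p(y) H(X|Y=y)
  p(Y=0) = 1/2, H(X|Y=0) = 0.8113
  p(Y=1) = 1/2, H(X|Y=1) = 0.8113
H(X|Y) = 0.5000×0.8113 + 0.5000×0.8113 = 0.8113 bits


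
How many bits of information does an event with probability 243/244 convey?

Information content I(x) = -log₂(p(x))
I = -log₂(243/244) = -log₂(0.9959)
I = 0.0059 bits


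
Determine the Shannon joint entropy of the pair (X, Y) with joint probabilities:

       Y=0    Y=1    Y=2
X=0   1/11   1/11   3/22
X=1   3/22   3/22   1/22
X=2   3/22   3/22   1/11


H(X,Y) = -Σ p(x,y) log₂ p(x,y)
  p(0,0)=1/11: -0.0909 × log₂(0.0909) = 0.3145
  p(0,1)=1/11: -0.0909 × log₂(0.0909) = 0.3145
  p(0,2)=3/22: -0.1364 × log₂(0.1364) = 0.3920
  p(1,0)=3/22: -0.1364 × log₂(0.1364) = 0.3920
  p(1,1)=3/22: -0.1364 × log₂(0.1364) = 0.3920
  p(1,2)=1/22: -0.0455 × log₂(0.0455) = 0.2027
  p(2,0)=3/22: -0.1364 × log₂(0.1364) = 0.3920
  p(2,1)=3/22: -0.1364 × log₂(0.1364) = 0.3920
  p(2,2)=1/11: -0.0909 × log₂(0.0909) = 0.3145
H(X,Y) = 3.1060 bits


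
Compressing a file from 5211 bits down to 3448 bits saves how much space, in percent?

Space savings = (1 - Compressed/Original) × 100%
= (1 - 3448/5211) × 100%
= 33.83%


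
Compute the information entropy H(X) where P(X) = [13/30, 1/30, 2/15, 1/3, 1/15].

H(X) = -Σ p(x) log₂ p(x)
  -13/30 × log₂(13/30) = 0.5228
  -1/30 × log₂(1/30) = 0.1636
  -2/15 × log₂(2/15) = 0.3876
  -1/3 × log₂(1/3) = 0.5283
  -1/15 × log₂(1/15) = 0.2605
H(X) = 1.8627 bits


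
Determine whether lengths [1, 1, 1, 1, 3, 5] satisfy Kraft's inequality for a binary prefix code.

Kraft inequality: Σ 2^(-l_i) ≤ 1 for prefix-free code
Calculating: 2^(-1) + 2^(-1) + 2^(-1) + 2^(-1) + 2^(-3) + 2^(-5)
= 0.5 + 0.5 + 0.5 + 0.5 + 0.125 + 0.03125
= 2.1562
Since 2.1562 > 1, prefix-free code does not exist


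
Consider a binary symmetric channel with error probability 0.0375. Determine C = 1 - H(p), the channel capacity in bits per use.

For BSC with error probability p:
C = 1 - H(p) where H(p) is binary entropy
H(0.0375) = -0.0375 × log₂(0.0375) - 0.9625 × log₂(0.9625)
H(p) = 0.2307
C = 1 - 0.2307 = 0.7693 bits/use


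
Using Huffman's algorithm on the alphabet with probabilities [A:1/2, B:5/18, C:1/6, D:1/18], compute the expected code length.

Huffman tree construction:
Combine smallest probabilities repeatedly
Resulting codes:
  A: 0 (length 1)
  B: 11 (length 2)
  C: 101 (length 3)
  D: 100 (length 3)
Average length = Σ p(s) × length(s) = 1.7222 bits


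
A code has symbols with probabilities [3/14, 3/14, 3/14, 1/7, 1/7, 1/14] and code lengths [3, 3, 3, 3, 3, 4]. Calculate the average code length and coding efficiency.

Average length L = Σ p_i × l_i = 3.0714 bits
Entropy H = 2.5027 bits
Efficiency η = H/L × 100% = 81.48%


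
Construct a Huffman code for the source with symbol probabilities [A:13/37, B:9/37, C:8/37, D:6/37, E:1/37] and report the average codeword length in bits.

Huffman tree construction:
Combine smallest probabilities repeatedly
Resulting codes:
  A: 11 (length 2)
  B: 10 (length 2)
  C: 01 (length 2)
  D: 001 (length 3)
  E: 000 (length 3)
Average length = Σ p(s) × length(s) = 2.1892 bits


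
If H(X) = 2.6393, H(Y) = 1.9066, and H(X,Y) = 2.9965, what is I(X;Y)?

I(X;Y) = H(X) + H(Y) - H(X,Y)
I(X;Y) = 2.6393 + 1.9066 - 2.9965 = 1.5494 bits


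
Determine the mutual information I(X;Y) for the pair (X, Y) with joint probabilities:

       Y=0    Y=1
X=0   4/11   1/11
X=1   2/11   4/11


H(X) = 0.9940, H(Y) = 0.9940, H(X,Y) = 1.8231
I(X;Y) = H(X) + H(Y) - H(X,Y) = 0.1650 bits


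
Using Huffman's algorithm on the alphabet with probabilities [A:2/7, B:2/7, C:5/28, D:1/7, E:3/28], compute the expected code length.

Huffman tree construction:
Combine smallest probabilities repeatedly
Resulting codes:
  A: 10 (length 2)
  B: 11 (length 2)
  C: 00 (length 2)
  D: 011 (length 3)
  E: 010 (length 3)
Average length = Σ p(s) × length(s) = 2.2500 bits


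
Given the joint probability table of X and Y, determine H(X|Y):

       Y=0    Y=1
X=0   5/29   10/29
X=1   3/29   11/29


H(X|Y) = Σ_y p(y) H(X|Y=y)
  p(Y=0) = 8/29, H(X|Y=0) = 0.9544
  p(Y=1) = 21/29, H(X|Y=1) = 0.9984
H(X|Y) = 0.2759×0.9544 + 0.7241×0.9984 = 0.9862 bits


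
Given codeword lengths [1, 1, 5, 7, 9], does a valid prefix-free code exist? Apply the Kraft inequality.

Kraft inequality: Σ 2^(-l_i) ≤ 1 for prefix-free code
Calculating: 2^(-1) + 2^(-1) + 2^(-5) + 2^(-7) + 2^(-9)
= 0.5 + 0.5 + 0.03125 + 0.0078125 + 0.001953125
= 1.0410
Since 1.0410 > 1, prefix-free code does not exist


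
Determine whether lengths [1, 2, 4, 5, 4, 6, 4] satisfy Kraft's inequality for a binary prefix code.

Kraft inequality: Σ 2^(-l_i) ≤ 1 for prefix-free code
Calculating: 2^(-1) + 2^(-2) + 2^(-4) + 2^(-5) + 2^(-4) + 2^(-6) + 2^(-4)
= 0.5 + 0.25 + 0.0625 + 0.03125 + 0.0625 + 0.015625 + 0.0625
= 0.9844
Since 0.9844 ≤ 1, prefix-free code exists


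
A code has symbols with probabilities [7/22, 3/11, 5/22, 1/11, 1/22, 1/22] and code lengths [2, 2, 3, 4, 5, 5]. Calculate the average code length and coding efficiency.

Average length L = Σ p_i × l_i = 2.6818 bits
Entropy H = 2.2426 bits
Efficiency η = H/L × 100% = 83.62%


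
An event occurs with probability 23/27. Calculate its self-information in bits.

Information content I(x) = -log₂(p(x))
I = -log₂(23/27) = -log₂(0.8519)
I = 0.2313 bits


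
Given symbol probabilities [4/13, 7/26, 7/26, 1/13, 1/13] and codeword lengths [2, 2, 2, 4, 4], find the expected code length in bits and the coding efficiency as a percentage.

Average length L = Σ p_i × l_i = 2.3077 bits
Entropy H = 2.1119 bits
Efficiency η = H/L × 100% = 91.51%


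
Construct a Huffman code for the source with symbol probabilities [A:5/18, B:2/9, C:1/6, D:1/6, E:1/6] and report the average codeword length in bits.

Huffman tree construction:
Combine smallest probabilities repeatedly
Resulting codes:
  A: 10 (length 2)
  B: 01 (length 2)
  C: 110 (length 3)
  D: 111 (length 3)
  E: 00 (length 2)
Average length = Σ p(s) × length(s) = 2.3333 bits


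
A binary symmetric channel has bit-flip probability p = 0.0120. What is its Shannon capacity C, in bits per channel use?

For BSC with error probability p:
C = 1 - H(p) where H(p) is binary entropy
H(0.0120) = -0.0120 × log₂(0.0120) - 0.9880 × log₂(0.9880)
H(p) = 0.0938
C = 1 - 0.0938 = 0.9062 bits/use


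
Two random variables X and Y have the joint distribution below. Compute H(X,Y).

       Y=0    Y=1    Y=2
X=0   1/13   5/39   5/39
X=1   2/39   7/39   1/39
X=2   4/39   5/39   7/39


H(X,Y) = -Σ p(x,y) log₂ p(x,y)
  p(0,0)=1/13: -0.0769 × log₂(0.0769) = 0.2846
  p(0,1)=5/39: -0.1282 × log₂(0.1282) = 0.3799
  p(0,2)=5/39: -0.1282 × log₂(0.1282) = 0.3799
  p(1,0)=2/39: -0.0513 × log₂(0.0513) = 0.2198
  p(1,1)=7/39: -0.1795 × log₂(0.1795) = 0.4448
  p(1,2)=1/39: -0.0256 × log₂(0.0256) = 0.1355
  p(2,0)=4/39: -0.1026 × log₂(0.1026) = 0.3370
  p(2,1)=5/39: -0.1282 × log₂(0.1282) = 0.3799
  p(2,2)=7/39: -0.1795 × log₂(0.1795) = 0.4448
H(X,Y) = 3.0063 bits


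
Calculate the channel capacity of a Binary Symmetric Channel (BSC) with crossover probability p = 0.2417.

For BSC with error probability p:
C = 1 - H(p) where H(p) is binary entropy
H(0.2417) = -0.2417 × log₂(0.2417) - 0.7583 × log₂(0.7583)
H(p) = 0.7979
C = 1 - 0.7979 = 0.2021 bits/use


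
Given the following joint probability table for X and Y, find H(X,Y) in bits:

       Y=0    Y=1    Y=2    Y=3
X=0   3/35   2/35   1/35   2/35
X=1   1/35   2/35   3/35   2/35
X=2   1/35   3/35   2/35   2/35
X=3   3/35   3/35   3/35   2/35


H(X,Y) = -Σ p(x,y) log₂ p(x,y)
  p(0,0)=3/35: -0.0857 × log₂(0.0857) = 0.3038
  p(0,1)=2/35: -0.0571 × log₂(0.0571) = 0.2360
  p(0,2)=1/35: -0.0286 × log₂(0.0286) = 0.1466
  p(0,3)=2/35: -0.0571 × log₂(0.0571) = 0.2360
  p(1,0)=1/35: -0.0286 × log₂(0.0286) = 0.1466
  p(1,1)=2/35: -0.0571 × log₂(0.0571) = 0.2360
  p(1,2)=3/35: -0.0857 × log₂(0.0857) = 0.3038
  p(1,3)=2/35: -0.0571 × log₂(0.0571) = 0.2360
  p(2,0)=1/35: -0.0286 × log₂(0.0286) = 0.1466
  p(2,1)=3/35: -0.0857 × log₂(0.0857) = 0.3038
  p(2,2)=2/35: -0.0571 × log₂(0.0571) = 0.2360
  p(2,3)=2/35: -0.0571 × log₂(0.0571) = 0.2360
  p(3,0)=3/35: -0.0857 × log₂(0.0857) = 0.3038
  p(3,1)=3/35: -0.0857 × log₂(0.0857) = 0.3038
  p(3,2)=3/35: -0.0857 × log₂(0.0857) = 0.3038
  p(3,3)=2/35: -0.0571 × log₂(0.0571) = 0.2360
H(X,Y) = 3.9142 bits


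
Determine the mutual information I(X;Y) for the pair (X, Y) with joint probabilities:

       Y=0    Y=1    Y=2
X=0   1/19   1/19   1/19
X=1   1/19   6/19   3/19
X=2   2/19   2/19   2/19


H(X) = 1.4330, H(Y) = 1.5090, H(X,Y) = 2.8656
I(X;Y) = H(X) + H(Y) - H(X,Y) = 0.0764 bits


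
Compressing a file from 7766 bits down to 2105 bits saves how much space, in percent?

Space savings = (1 - Compressed/Original) × 100%
= (1 - 2105/7766) × 100%
= 72.89%


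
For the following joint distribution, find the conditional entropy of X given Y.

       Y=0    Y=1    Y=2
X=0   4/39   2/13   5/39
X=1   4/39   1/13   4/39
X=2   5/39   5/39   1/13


H(X|Y) = Σ_y p(y) H(X|Y=y)
  p(Y=0) = 1/3, H(X|Y=0) = 1.5766
  p(Y=1) = 14/39, H(X|Y=1) = 1.5306
  p(Y=2) = 4/13, H(X|Y=2) = 1.5546
H(X|Y) = 0.3333×1.5766 + 0.3590×1.5306 + 0.3077×1.5546 = 1.5533 bits


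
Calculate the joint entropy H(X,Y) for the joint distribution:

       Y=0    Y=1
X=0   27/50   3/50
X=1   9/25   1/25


H(X,Y) = -Σ p(x,y) log₂ p(x,y)
  p(0,0)=27/50: -0.5400 × log₂(0.5400) = 0.4800
  p(0,1)=3/50: -0.0600 × log₂(0.0600) = 0.2435
  p(1,0)=9/25: -0.3600 × log₂(0.3600) = 0.5306
  p(1,1)=1/25: -0.0400 × log₂(0.0400) = 0.1858
H(X,Y) = 1.4399 bits


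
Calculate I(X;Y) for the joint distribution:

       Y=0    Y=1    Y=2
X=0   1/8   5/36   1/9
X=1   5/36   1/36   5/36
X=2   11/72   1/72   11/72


H(X) = 1.5792, H(Y) = 1.5006, H(X,Y) = 2.9714
I(X;Y) = H(X) + H(Y) - H(X,Y) = 0.1084 bits


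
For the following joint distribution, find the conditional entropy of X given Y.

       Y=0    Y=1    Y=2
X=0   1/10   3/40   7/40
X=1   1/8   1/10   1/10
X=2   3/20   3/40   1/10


H(X|Y) = Σ_y p(y) H(X|Y=y)
  p(Y=0) = 3/8, H(X|Y=0) = 1.5656
  p(Y=1) = 1/4, H(X|Y=1) = 1.5710
  p(Y=2) = 3/8, H(X|Y=2) = 1.5301
H(X|Y) = 0.3750×1.5656 + 0.2500×1.5710 + 0.3750×1.5301 = 1.5536 bits


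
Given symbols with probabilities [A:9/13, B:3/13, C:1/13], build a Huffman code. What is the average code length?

Huffman tree construction:
Combine smallest probabilities repeatedly
Resulting codes:
  A: 1 (length 1)
  B: 01 (length 2)
  C: 00 (length 2)
Average length = Σ p(s) × length(s) = 1.3077 bits


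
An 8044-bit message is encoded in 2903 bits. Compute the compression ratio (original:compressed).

Compression ratio = Original / Compressed
= 8044 / 2903 = 2.77:1


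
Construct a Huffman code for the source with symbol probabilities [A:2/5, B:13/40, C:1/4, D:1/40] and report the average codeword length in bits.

Huffman tree construction:
Combine smallest probabilities repeatedly
Resulting codes:
  A: 0 (length 1)
  B: 11 (length 2)
  C: 101 (length 3)
  D: 100 (length 3)
Average length = Σ p(s) × length(s) = 1.8750 bits


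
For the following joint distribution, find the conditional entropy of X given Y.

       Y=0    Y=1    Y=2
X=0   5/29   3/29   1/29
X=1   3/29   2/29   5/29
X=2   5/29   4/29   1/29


H(X|Y) = Σ_y p(y) H(X|Y=y)
  p(Y=0) = 13/29, H(X|Y=0) = 1.5486
  p(Y=1) = 9/29, H(X|Y=1) = 1.5305
  p(Y=2) = 7/29, H(X|Y=2) = 1.1488
H(X|Y) = 0.4483×1.5486 + 0.3103×1.5305 + 0.2414×1.1488 = 1.4465 bits


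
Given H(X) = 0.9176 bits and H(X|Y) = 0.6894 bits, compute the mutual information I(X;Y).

I(X;Y) = H(X) - H(X|Y)
I(X;Y) = 0.9176 - 0.6894 = 0.2282 bits


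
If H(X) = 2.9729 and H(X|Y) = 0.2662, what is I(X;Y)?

I(X;Y) = H(X) - H(X|Y)
I(X;Y) = 2.9729 - 0.2662 = 2.7067 bits


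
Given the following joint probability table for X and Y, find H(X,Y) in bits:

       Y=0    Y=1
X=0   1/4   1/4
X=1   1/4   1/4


H(X,Y) = -Σ p(x,y) log₂ p(x,y)
  p(0,0)=1/4: -0.2500 × log₂(0.2500) = 0.5000
  p(0,1)=1/4: -0.2500 × log₂(0.2500) = 0.5000
  p(1,0)=1/4: -0.2500 × log₂(0.2500) = 0.5000
  p(1,1)=1/4: -0.2500 × log₂(0.2500) = 0.5000
H(X,Y) = 2.0000 bits


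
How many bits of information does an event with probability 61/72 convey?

Information content I(x) = -log₂(p(x))
I = -log₂(61/72) = -log₂(0.8472)
I = 0.2392 bits


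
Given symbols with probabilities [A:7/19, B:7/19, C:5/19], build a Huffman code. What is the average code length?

Huffman tree construction:
Combine smallest probabilities repeatedly
Resulting codes:
  A: 11 (length 2)
  B: 0 (length 1)
  C: 10 (length 2)
Average length = Σ p(s) × length(s) = 1.6316 bits


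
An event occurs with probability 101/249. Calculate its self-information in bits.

Information content I(x) = -log₂(p(x))
I = -log₂(101/249) = -log₂(0.4056)
I = 1.3018 bits


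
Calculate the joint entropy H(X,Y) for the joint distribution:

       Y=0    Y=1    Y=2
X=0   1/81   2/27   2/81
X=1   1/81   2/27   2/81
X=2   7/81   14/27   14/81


H(X,Y) = -Σ p(x,y) log₂ p(x,y)
  p(0,0)=1/81: -0.0123 × log₂(0.0123) = 0.0783
  p(0,1)=2/27: -0.0741 × log₂(0.0741) = 0.2781
  p(0,2)=2/81: -0.0247 × log₂(0.0247) = 0.1318
  p(1,0)=1/81: -0.0123 × log₂(0.0123) = 0.0783
  p(1,1)=2/27: -0.0741 × log₂(0.0741) = 0.2781
  p(1,2)=2/81: -0.0247 × log₂(0.0247) = 0.1318
  p(2,0)=7/81: -0.0864 × log₂(0.0864) = 0.3053
  p(2,1)=14/27: -0.5185 × log₂(0.5185) = 0.4913
  p(2,2)=14/81: -0.1728 × log₂(0.1728) = 0.4377
H(X,Y) = 2.2108 bits


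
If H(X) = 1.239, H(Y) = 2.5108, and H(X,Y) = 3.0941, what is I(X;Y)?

I(X;Y) = H(X) + H(Y) - H(X,Y)
I(X;Y) = 1.239 + 2.5108 - 3.0941 = 0.6557 bits


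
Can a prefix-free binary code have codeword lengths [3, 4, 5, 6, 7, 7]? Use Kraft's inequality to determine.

Kraft inequality: Σ 2^(-l_i) ≤ 1 for prefix-free code
Calculating: 2^(-3) + 2^(-4) + 2^(-5) + 2^(-6) + 2^(-7) + 2^(-7)
= 0.125 + 0.0625 + 0.03125 + 0.015625 + 0.0078125 + 0.0078125
= 0.2500
Since 0.2500 ≤ 1, prefix-free code exists


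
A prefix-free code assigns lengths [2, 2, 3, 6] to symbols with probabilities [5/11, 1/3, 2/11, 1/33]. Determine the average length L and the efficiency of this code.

Average length L = Σ p_i × l_i = 2.3030 bits
Entropy H = 1.6454 bits
Efficiency η = H/L × 100% = 71.44%


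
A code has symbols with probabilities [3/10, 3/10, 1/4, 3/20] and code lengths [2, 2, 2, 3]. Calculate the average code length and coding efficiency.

Average length L = Σ p_i × l_i = 2.1500 bits
Entropy H = 1.9527 bits
Efficiency η = H/L × 100% = 90.82%


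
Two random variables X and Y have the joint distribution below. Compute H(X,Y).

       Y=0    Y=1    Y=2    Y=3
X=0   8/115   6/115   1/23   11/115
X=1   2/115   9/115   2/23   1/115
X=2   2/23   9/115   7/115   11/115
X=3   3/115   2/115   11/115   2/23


H(X,Y) = -Σ p(x,y) log₂ p(x,y)
  p(0,0)=8/115: -0.0696 × log₂(0.0696) = 0.2675
  p(0,1)=6/115: -0.0522 × log₂(0.0522) = 0.2223
  p(0,2)=1/23: -0.0435 × log₂(0.0435) = 0.1967
  p(0,3)=11/115: -0.0957 × log₂(0.0957) = 0.3239
  p(1,0)=2/115: -0.0174 × log₂(0.0174) = 0.1017
  p(1,1)=9/115: -0.0783 × log₂(0.0783) = 0.2877
  p(1,2)=2/23: -0.0870 × log₂(0.0870) = 0.3064
  p(1,3)=1/115: -0.0087 × log₂(0.0087) = 0.0595
  p(2,0)=2/23: -0.0870 × log₂(0.0870) = 0.3064
  p(2,1)=9/115: -0.0783 × log₂(0.0783) = 0.2877
  p(2,2)=7/115: -0.0609 × log₂(0.0609) = 0.2458
  p(2,3)=11/115: -0.0957 × log₂(0.0957) = 0.3239
  p(3,0)=3/115: -0.0261 × log₂(0.0261) = 0.1372
  p(3,1)=2/115: -0.0174 × log₂(0.0174) = 0.1017
  p(3,2)=11/115: -0.0957 × log₂(0.0957) = 0.3239
  p(3,3)=2/23: -0.0870 × log₂(0.0870) = 0.3064
H(X,Y) = 3.7985 bits


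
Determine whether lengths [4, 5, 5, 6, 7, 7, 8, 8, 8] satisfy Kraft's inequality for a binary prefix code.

Kraft inequality: Σ 2^(-l_i) ≤ 1 for prefix-free code
Calculating: 2^(-4) + 2^(-5) + 2^(-5) + 2^(-6) + 2^(-7) + 2^(-7) + 2^(-8) + 2^(-8) + 2^(-8)
= 0.0625 + 0.03125 + 0.03125 + 0.015625 + 0.0078125 + 0.0078125 + 0.00390625 + 0.00390625 + 0.00390625
= 0.1680
Since 0.1680 ≤ 1, prefix-free code exists


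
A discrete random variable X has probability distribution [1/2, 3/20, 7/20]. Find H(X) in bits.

H(X) = -Σ p(x) log₂ p(x)
  -1/2 × log₂(1/2) = 0.5000
  -3/20 × log₂(3/20) = 0.4105
  -7/20 × log₂(7/20) = 0.5301
H(X) = 1.4406 bits


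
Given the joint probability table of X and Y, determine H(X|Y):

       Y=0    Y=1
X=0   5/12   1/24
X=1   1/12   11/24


H(X|Y) = Σ_y p(y) H(X|Y=y)
  p(Y=0) = 1/2, H(X|Y=0) = 0.6500
  p(Y=1) = 1/2, H(X|Y=1) = 0.4138
H(X|Y) = 0.5000×0.6500 + 0.5000×0.4138 = 0.5319 bits


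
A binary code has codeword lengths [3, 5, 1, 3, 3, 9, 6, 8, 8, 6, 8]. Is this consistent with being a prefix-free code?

Kraft inequality: Σ 2^(-l_i) ≤ 1 for prefix-free code
Calculating: 2^(-3) + 2^(-5) + 2^(-1) + 2^(-3) + 2^(-3) + 2^(-9) + 2^(-6) + 2^(-8) + 2^(-8) + 2^(-6) + 2^(-8)
= 0.125 + 0.03125 + 0.5 + 0.125 + 0.125 + 0.001953125 + 0.015625 + 0.00390625 + 0.00390625 + 0.015625 + 0.00390625
= 0.9512
Since 0.9512 ≤ 1, prefix-free code exists


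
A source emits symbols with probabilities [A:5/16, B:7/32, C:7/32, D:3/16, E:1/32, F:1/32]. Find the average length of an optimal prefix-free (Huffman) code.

Huffman tree construction:
Combine smallest probabilities repeatedly
Resulting codes:
  A: 11 (length 2)
  B: 00 (length 2)
  C: 01 (length 2)
  D: 101 (length 3)
  E: 1000 (length 4)
  F: 1001 (length 4)
Average length = Σ p(s) × length(s) = 2.3125 bits


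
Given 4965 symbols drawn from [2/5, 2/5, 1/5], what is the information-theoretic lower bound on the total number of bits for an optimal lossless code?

Entropy H = 1.5219 bits/symbol
Minimum bits = H × n = 1.5219 × 4965
= 7556.37 bits


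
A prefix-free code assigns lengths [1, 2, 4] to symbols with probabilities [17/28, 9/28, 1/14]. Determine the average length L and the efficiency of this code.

Average length L = Σ p_i × l_i = 1.5357 bits
Entropy H = 1.2353 bits
Efficiency η = H/L × 100% = 80.44%


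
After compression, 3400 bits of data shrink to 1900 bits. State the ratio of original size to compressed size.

Compression ratio = Original / Compressed
= 3400 / 1900 = 1.79:1


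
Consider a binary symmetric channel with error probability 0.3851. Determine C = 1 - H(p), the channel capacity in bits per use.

For BSC with error probability p:
C = 1 - H(p) where H(p) is binary entropy
H(0.3851) = -0.3851 × log₂(0.3851) - 0.6149 × log₂(0.6149)
H(p) = 0.9616
C = 1 - 0.9616 = 0.0384 bits/use


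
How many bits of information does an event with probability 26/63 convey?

Information content I(x) = -log₂(p(x))
I = -log₂(26/63) = -log₂(0.4127)
I = 1.2768 bits


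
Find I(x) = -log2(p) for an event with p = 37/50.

Information content I(x) = -log₂(p(x))
I = -log₂(37/50) = -log₂(0.7400)
I = 0.4344 bits


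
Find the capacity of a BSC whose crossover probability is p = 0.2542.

For BSC with error probability p:
C = 1 - H(p) where H(p) is binary entropy
H(0.2542) = -0.2542 × log₂(0.2542) - 0.7458 × log₂(0.7458)
H(p) = 0.8179
C = 1 - 0.8179 = 0.1821 bits/use


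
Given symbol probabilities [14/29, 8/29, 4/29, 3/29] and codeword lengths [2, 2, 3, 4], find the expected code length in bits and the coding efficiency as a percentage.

Average length L = Σ p_i × l_i = 2.3448 bits
Entropy H = 1.7525 bits
Efficiency η = H/L × 100% = 74.74%


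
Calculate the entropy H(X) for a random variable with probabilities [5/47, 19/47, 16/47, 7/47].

H(X) = -Σ p(x) log₂ p(x)
  -5/47 × log₂(5/47) = 0.3439
  -19/47 × log₂(19/47) = 0.5282
  -16/47 × log₂(16/47) = 0.5292
  -7/47 × log₂(7/47) = 0.4092
H(X) = 1.8105 bits


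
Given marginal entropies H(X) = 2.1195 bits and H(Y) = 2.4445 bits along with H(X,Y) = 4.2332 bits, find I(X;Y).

I(X;Y) = H(X) + H(Y) - H(X,Y)
I(X;Y) = 2.1195 + 2.4445 - 4.2332 = 0.3308 bits


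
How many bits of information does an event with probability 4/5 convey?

Information content I(x) = -log₂(p(x))
I = -log₂(4/5) = -log₂(0.8000)
I = 0.3219 bits


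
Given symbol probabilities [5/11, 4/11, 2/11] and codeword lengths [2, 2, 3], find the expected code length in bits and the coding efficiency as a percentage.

Average length L = Σ p_i × l_i = 2.1818 bits
Entropy H = 1.4949 bits
Efficiency η = H/L × 100% = 68.52%


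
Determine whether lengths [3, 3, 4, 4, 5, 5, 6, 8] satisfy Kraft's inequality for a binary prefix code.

Kraft inequality: Σ 2^(-l_i) ≤ 1 for prefix-free code
Calculating: 2^(-3) + 2^(-3) + 2^(-4) + 2^(-4) + 2^(-5) + 2^(-5) + 2^(-6) + 2^(-8)
= 0.125 + 0.125 + 0.0625 + 0.0625 + 0.03125 + 0.03125 + 0.015625 + 0.00390625
= 0.4570
Since 0.4570 ≤ 1, prefix-free code exists
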